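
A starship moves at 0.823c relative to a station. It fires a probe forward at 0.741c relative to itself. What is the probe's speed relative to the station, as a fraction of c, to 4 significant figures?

Relativistic velocity addition: u = (u' + v)/(1 + u'v/c²)
= (0.741 + 0.823)/(1 + 0.741×0.823) = 1.564/1.60984 = 0.9715

u ≈ 0.9715c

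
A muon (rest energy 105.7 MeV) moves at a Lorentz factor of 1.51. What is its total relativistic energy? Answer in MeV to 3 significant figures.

E ≈ 160 MeV

γ = 1.51 (given)
E = γm₀c² = 1.51 × 105.7 MeV = 160 MeV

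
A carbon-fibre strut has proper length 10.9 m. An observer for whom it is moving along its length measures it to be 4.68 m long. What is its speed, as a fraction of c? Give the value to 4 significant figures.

γ = L₀/L = 10.9/4.68 = 2.32906
β = √(1 − 1/γ²) = 0.9031

β ≈ 0.9031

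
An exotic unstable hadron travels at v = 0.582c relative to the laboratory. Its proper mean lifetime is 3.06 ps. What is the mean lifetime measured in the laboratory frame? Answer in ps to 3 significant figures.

γ = 1/√(1 − 0.582²) = 1.2297
Time dilation: Δt = γτ₀ = 1.2297 × 3.06 ps = 3.76 ps

Δt ≈ 3.76 ps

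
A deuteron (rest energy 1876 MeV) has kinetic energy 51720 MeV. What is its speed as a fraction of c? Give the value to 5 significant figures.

β ≈ 0.99939

γ = 1 + K/(m₀c²) = 1 + 51720/1876 = 28.56930
β = √(1 − 1/γ²) = 0.99939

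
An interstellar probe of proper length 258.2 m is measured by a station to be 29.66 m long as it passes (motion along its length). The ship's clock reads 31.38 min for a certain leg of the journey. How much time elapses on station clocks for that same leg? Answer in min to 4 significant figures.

Length contraction ⇒ γ = L₀/L = 258.2/29.66 = 8.70533
Time dilation: Δt = γτ₀ = 8.70533 × 31.38 min = 273.2 min

Δt ≈ 273.2 min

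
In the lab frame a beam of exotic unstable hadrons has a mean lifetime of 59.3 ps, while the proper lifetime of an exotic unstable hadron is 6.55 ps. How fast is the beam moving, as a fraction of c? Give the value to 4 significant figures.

β ≈ 0.9939

γ = Δt/τ₀ = 59.3/6.55 = 9.05344
β = √(1 − 1/γ²) = √(1 − 1/9.05344²) = 0.9939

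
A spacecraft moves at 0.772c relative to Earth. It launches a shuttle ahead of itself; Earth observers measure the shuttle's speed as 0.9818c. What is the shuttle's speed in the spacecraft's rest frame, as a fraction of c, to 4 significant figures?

Inverse velocity addition: u' = (u − v)/(1 − uv/c²)
= (0.9818 − 0.772)/(1 − 0.9818×0.772) = 0.2098/0.242050 = 0.8668

u' ≈ 0.8668c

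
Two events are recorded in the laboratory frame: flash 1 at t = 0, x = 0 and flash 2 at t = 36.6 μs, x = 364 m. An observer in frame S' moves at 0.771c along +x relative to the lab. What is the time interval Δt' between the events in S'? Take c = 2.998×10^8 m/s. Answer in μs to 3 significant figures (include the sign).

γ = 1/√(1 − 0.771²) = 1.5703
Δt' = γ(Δt − vΔx/c²) = 1.5703 × (36.6 μs − 0.771×364 m / (2.998×10^8 m/s))
= 1.5703 × (35.664 μs) = 56.0 μs

Δt' ≈ 56.0 μs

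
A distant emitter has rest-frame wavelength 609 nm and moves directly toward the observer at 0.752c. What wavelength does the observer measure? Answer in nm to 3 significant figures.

Relativistic Doppler: λ_obs = λ_src √((1−β)/(1+β))
= 609 × √(0.24800/1.7520) = 609 × 0.37623 = 229 nm

λ_obs ≈ 229 nm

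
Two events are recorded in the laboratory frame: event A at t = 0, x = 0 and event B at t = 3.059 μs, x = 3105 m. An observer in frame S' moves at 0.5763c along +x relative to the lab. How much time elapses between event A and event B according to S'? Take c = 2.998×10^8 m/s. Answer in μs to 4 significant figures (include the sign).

Δt' ≈ -3.560 μs

γ = 1/√(1 − 0.5763²) = 1.22363
Δt' = γ(Δt − vΔx/c²) = 1.22363 × (3.059 μs − 0.5763×3105 m / (2.998×10^8 m/s))
= 1.22363 × (-2.90968 μs) = -3.560 μs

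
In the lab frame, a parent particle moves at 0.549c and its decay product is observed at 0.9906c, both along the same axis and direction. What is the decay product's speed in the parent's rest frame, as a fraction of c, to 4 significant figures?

u' ≈ 0.9681c

Inverse velocity addition: u' = (u − v)/(1 − uv/c²)
= (0.9906 − 0.549)/(1 − 0.9906×0.549) = 0.4416/0.456161 = 0.9681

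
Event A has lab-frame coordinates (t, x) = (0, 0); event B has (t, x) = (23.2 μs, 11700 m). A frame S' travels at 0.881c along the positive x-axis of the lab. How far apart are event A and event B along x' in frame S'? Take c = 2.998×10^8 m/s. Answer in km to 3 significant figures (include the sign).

γ = 1/√(1 − 0.881²) = 2.1136
Δx' = γ(Δx − vΔt) = 2.1136 × (11700 m − 0.881×(2.998×10^8 m/s)×23.2×10^-6 s)
= 2.1136 × (5572.3 m) = 11.8 km

Δx' ≈ 11.8 km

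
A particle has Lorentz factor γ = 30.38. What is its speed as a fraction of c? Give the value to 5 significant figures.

β = √(1 − 1/γ²) = √(1 − 1/30.38²) = √(0.9989165) = 0.99946

β ≈ 0.99946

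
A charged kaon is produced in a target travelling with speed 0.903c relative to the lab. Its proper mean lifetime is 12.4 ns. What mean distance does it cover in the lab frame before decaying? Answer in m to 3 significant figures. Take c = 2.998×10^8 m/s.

γ = 1/√(1 − 0.903²) = 2.3275
Dilated lifetime: Δt = γτ₀ = 2.3275 × 12.4 ns = 28.861 ns
d = vΔt = 0.903c × 28.861 ns = 2.7072×10^8 m/s × 2.8861×10^-8 s = 7.81 m

d ≈ 7.81 m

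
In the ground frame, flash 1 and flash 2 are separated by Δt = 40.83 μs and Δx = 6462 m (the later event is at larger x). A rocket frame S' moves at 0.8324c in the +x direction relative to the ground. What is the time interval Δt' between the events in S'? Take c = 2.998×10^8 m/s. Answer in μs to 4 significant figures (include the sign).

γ = 1/√(1 − 0.8324²) = 1.80448
Δt' = γ(Δt − vΔx/c²) = 1.80448 × (40.83 μs − 0.8324×6462 m / (2.998×10^8 m/s))
= 1.80448 × (22.8881 μs) = 41.30 μs

Δt' ≈ 41.30 μs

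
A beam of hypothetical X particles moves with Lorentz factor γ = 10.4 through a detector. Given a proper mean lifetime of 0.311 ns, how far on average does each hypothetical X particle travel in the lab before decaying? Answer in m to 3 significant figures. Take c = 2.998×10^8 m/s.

β = √(1 − 1/γ²) = √(1 − 1/10.4²) = 0.99537
Dilated lifetime: Δt = γτ₀ = 10.4 × 0.311 ns = 3.2344 ns
d = vΔt = 0.99537c × 3.2344 ns = 2.9841×10^8 m/s × 3.2344×10^-9 s = 0.965 m

d ≈ 0.965 m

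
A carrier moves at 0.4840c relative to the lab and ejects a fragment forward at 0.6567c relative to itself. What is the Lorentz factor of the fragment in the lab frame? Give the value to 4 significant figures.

u_lab = (0.6567 + 0.4840)/(1 + 0.6567×0.4840) = 1.1407/1.317843 = 0.8655812
γ = 1/√(1 − 0.8655812²) = 1.997

γ ≈ 1.997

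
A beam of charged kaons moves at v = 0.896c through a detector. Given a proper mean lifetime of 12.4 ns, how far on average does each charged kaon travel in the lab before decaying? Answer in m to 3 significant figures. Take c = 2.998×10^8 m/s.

γ = 1/√(1 − 0.896²) = 2.2520
Dilated lifetime: Δt = γτ₀ = 2.2520 × 12.4 ns = 27.925 ns
d = vΔt = 0.896c × 27.925 ns = 2.6862×10^8 m/s × 2.7925×10^-8 s = 7.50 m

d ≈ 7.50 m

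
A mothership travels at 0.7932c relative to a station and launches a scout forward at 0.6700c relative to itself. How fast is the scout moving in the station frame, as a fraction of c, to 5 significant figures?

Compose boost 2: (0.6700 + 0.7932)/(1 + 0.6700×0.7932) = 1.4632/1.531444 = 0.95544

u ≈ 0.95544c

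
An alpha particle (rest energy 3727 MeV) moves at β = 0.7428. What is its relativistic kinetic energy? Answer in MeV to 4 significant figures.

γ = 1/√(1 − 0.7428²) = 1.49362
K = (γ − 1)m₀c² = (1.49362 − 1) × 3727 MeV = 0.493622 × 3727 MeV = 1840 MeV

K ≈ 1840 MeV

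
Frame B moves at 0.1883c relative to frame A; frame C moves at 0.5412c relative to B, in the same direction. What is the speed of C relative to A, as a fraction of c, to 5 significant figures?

Compose boost 2: (0.5412 + 0.1883)/(1 + 0.5412×0.1883) = 0.72950/1.101908 = 0.66203

u ≈ 0.66203c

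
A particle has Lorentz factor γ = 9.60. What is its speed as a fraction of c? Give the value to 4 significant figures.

β = √(1 − 1/γ²) = √(1 − 1/9.60²) = √(0.989149) = 0.9946

β ≈ 0.9946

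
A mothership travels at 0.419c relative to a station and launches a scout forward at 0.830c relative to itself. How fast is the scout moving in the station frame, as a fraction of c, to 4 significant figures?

u ≈ 0.9267c

Compose boost 2: (0.830 + 0.419)/(1 + 0.830×0.419) = 1.249/1.34777 = 0.9267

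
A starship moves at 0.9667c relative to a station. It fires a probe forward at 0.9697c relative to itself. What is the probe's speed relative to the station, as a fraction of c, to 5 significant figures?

u ≈ 0.99948c

Relativistic velocity addition: u = (u' + v)/(1 + u'v/c²)
= (0.9697 + 0.9667)/(1 + 0.9697×0.9667) = 1.9364/1.937409 = 0.99948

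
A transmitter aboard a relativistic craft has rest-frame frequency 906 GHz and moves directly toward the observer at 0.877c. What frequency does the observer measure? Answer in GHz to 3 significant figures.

Relativistic Doppler: f_obs = f_src √((1+β)/(1−β))
= 906 × √(1.8770/0.12300) = 906 × 3.9064 = 3540 GHz

f_obs ≈ 3540 GHz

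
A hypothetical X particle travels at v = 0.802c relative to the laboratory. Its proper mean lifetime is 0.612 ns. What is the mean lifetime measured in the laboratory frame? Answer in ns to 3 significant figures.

Δt ≈ 1.02 ns

γ = 1/√(1 − 0.802²) = 1.6741
Time dilation: Δt = γτ₀ = 1.6741 × 0.612 ns = 1.02 ns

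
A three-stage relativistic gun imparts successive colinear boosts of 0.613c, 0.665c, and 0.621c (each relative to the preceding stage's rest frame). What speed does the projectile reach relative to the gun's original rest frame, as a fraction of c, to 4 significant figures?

u ≈ 0.9777c

Compose boost 2: (0.665 + 0.613)/(1 + 0.665×0.613) = 1.278/1.40765 = 0.907899
Compose boost 3: (0.621 + 0.907899)/(1 + 0.621×0.907899) = 1.52890/1.56381 = 0.9777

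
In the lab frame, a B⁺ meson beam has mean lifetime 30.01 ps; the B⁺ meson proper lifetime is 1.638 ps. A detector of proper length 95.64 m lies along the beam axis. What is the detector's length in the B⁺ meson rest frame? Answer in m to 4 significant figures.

L ≈ 5.220 m

Time dilation ⇒ γ = Δt/τ₀ = 30.01/1.638 = 18.3211
Length contraction: L = L₀/γ = 95.64/18.3211 = 5.220 m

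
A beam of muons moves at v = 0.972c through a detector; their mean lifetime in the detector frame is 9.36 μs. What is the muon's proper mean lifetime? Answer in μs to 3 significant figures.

γ = 1/√(1 − 0.972²) = 4.2557
Proper time: τ₀ = Δt/γ = 9.36/4.2557 = 2.20 μs

τ₀ ≈ 2.20 μs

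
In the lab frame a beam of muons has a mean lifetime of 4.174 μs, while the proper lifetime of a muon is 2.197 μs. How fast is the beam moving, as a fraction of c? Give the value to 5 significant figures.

β ≈ 0.85027

γ = Δt/τ₀ = 4.174/2.197 = 1.899863
β = √(1 − 1/γ²) = √(1 − 1/1.899863²) = 0.85027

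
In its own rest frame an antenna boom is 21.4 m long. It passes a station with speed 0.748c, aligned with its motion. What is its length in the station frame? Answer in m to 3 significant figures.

γ = 1/√(1 − 0.748²) = 1.5067
Length contraction: L = L₀/γ = 21.4/1.5067 = 14.2 m

L ≈ 14.2 m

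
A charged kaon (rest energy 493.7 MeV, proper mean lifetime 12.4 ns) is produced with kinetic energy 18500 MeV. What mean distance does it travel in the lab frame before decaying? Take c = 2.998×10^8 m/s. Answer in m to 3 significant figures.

d ≈ 143 m

γ = 1 + K/(m₀c²) = 1 + 18500/493.7 = 38.472
β = √(1 − 1/γ²) = 0.99966
Dilated lifetime: γτ₀ = 38.472 × 12.4 ns = 477.05 ns
d = βc·γτ₀ = 0.99966 × (2.998×10^8 m/s) × 4.7705×10^-7 s = 143 m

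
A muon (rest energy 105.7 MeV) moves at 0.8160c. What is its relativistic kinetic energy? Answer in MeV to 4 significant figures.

K ≈ 77.16 MeV

γ = 1/√(1 − 0.8160²) = 1.72995
K = (γ − 1)m₀c² = (1.72995 − 1) × 105.7 MeV = 0.729948 × 105.7 MeV = 77.16 MeV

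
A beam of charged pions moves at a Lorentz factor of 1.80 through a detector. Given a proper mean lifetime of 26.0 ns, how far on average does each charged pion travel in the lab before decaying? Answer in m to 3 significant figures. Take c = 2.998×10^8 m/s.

d ≈ 11.7 m

β = √(1 − 1/γ²) = √(1 − 1/1.80²) = 0.83148
Dilated lifetime: Δt = γτ₀ = 1.80 × 26.0 ns = 46.800 ns
d = vΔt = 0.83148c × 46.800 ns = 2.4928×10^8 m/s × 4.6800×10^-8 s = 11.7 m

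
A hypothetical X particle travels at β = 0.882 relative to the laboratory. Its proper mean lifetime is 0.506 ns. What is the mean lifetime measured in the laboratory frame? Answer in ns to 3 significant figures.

Δt ≈ 1.07 ns

γ = 1/√(1 − 0.882²) = 2.1220
Time dilation: Δt = γτ₀ = 2.1220 × 0.506 ns = 1.07 ns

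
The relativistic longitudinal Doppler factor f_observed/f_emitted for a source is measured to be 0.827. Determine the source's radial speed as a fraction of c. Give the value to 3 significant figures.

f_obs/f_src = √((1−β)/(1+β)) = 0.827  ⇒  (1−β)/(1+β) = 0.68393
β = |1 − D²|/(1 + D²) = |1 − 0.68393|/(1 + 0.68393) = 0.188

β ≈ 0.188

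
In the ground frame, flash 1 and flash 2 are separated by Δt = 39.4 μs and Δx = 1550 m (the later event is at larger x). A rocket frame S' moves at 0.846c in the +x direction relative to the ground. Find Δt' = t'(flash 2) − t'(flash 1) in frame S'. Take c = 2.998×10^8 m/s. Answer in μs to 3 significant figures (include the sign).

γ = 1/√(1 − 0.846²) = 1.8755
Δt' = γ(Δt − vΔx/c²) = 1.8755 × (39.4 μs − 0.846×1550 m / (2.998×10^8 m/s))
= 1.8755 × (35.026 μs) = 65.7 μs

Δt' ≈ 65.7 μs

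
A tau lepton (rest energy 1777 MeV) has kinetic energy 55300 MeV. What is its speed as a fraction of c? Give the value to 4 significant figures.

γ = 1 + K/(m₀c²) = 1 + 55300/1777 = 32.1199
β = √(1 − 1/γ²) = 0.9995

β ≈ 0.9995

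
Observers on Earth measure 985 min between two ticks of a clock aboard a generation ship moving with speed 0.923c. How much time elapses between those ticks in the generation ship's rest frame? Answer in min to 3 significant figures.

τ₀ ≈ 379 min

γ = 1/√(1 − 0.923²) = 2.5988
Proper time: τ₀ = Δt/γ = 985/2.5988 = 379 min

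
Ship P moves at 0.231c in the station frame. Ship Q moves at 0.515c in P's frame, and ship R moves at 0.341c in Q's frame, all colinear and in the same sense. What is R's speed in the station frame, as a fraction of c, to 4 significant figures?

Compose boost 2: (0.515 + 0.231)/(1 + 0.515×0.231) = 0.7460/1.11896 = 0.666688
Compose boost 3: (0.341 + 0.666688)/(1 + 0.341×0.666688) = 1.00769/1.22734 = 0.8210

u ≈ 0.8210c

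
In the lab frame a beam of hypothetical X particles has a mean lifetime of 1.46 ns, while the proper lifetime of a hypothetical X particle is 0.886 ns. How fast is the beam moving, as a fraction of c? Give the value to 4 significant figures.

β ≈ 0.7948

γ = Δt/τ₀ = 1.46/0.886 = 1.64786
β = √(1 − 1/γ²) = √(1 − 1/1.64786²) = 0.7948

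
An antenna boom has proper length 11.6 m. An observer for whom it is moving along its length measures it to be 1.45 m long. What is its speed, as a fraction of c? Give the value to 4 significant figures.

γ = L₀/L = 11.6/1.45 = 8.00000
β = √(1 − 1/γ²) = 0.9922

β ≈ 0.9922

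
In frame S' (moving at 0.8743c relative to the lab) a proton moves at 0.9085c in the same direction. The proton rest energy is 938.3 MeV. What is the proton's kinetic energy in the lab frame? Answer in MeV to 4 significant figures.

u_lab = (0.9085 + 0.8743)/(1 + 0.9085×0.8743) = 0.9935900
γ = 1/√(1 − 0.9935900²) = 8.84610
K = (γ − 1)m₀c² = (8.84610 − 1) × 938.3 = 7.84610 × 938.3 = 7362 MeV

K ≈ 7362 MeV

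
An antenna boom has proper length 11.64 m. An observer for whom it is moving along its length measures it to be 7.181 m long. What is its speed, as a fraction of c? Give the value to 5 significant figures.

β ≈ 0.78702

γ = L₀/L = 11.64/7.181 = 1.620944
β = √(1 − 1/γ²) = 0.78702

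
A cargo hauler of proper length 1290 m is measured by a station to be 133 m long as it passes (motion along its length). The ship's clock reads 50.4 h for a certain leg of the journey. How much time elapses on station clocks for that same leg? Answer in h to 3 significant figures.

Length contraction ⇒ γ = L₀/L = 1290/133 = 9.6992
Time dilation: Δt = γτ₀ = 9.6992 × 50.4 h = 489 h

Δt ≈ 489 h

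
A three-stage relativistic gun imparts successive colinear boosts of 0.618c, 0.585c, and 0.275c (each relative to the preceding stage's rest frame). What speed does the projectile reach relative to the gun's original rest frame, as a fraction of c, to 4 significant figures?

Compose boost 2: (0.585 + 0.618)/(1 + 0.585×0.618) = 1.203/1.36153 = 0.883565
Compose boost 3: (0.275 + 0.883565)/(1 + 0.275×0.883565) = 1.15856/1.24298 = 0.9321

u ≈ 0.9321c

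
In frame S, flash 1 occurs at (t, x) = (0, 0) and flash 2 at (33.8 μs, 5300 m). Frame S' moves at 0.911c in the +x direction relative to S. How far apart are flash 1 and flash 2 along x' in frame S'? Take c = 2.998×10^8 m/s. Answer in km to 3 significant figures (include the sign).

Δx' ≈ -9.53 km

γ = 1/√(1 − 0.911²) = 2.4248
Δx' = γ(Δx − vΔt) = 2.4248 × (5300 m − 0.911×(2.998×10^8 m/s)×33.8×10^-6 s)
= 2.4248 × (-3931.4 m) = -9.53 km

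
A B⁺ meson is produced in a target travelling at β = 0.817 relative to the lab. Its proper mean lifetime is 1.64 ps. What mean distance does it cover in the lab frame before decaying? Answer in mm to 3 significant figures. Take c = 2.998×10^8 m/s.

d ≈ 0.697 mm

γ = 1/√(1 − 0.817²) = 1.7342
Dilated lifetime: Δt = γτ₀ = 1.7342 × 1.64 ps = 2.8441 ps
d = vΔt = 0.817c × 2.8441 ps = 2.4494×10^8 m/s × 2.8441×10^-12 s = 0.697 mm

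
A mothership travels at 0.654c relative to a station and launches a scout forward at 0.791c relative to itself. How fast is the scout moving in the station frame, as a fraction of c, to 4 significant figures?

u ≈ 0.9523c

Compose boost 2: (0.791 + 0.654)/(1 + 0.791×0.654) = 1.445/1.51731 = 0.9523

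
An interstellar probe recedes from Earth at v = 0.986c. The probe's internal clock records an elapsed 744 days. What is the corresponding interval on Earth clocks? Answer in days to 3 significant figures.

γ = 1/√(1 − 0.986²) = 5.9972
Time dilation: Δt = γτ₀ = 5.9972 × 744 days = 4460 days

Δt ≈ 4460 days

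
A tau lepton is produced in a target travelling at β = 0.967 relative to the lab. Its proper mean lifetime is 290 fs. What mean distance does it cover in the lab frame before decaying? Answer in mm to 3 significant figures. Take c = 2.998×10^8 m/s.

γ = 1/√(1 − 0.967²) = 3.9250
Dilated lifetime: Δt = γτ₀ = 3.9250 × 290 fs = 1138.3 fs
d = vΔt = 0.967c × 1138.3 fs = 2.8991×10^8 m/s × 1.1383×10^-12 s = 0.330 mm

d ≈ 0.330 mm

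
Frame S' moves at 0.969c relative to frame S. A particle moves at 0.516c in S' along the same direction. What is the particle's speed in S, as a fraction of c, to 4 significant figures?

Relativistic velocity addition: u = (u' + v)/(1 + u'v/c²)
= (0.516 + 0.969)/(1 + 0.516×0.969) = 1.485/1.50000 = 0.9900

u ≈ 0.9900c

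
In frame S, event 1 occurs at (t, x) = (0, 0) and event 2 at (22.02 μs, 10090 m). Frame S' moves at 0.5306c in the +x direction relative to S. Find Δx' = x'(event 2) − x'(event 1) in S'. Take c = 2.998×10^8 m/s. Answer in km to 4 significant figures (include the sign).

Δx' ≈ 7.771 km

γ = 1/√(1 − 0.5306²) = 1.17977
Δx' = γ(Δx − vΔt) = 1.17977 × (10090 m − 0.5306×(2.998×10^8 m/s)×22.02×10^-6 s)
= 1.17977 × (6587.19 m) = 7.771 km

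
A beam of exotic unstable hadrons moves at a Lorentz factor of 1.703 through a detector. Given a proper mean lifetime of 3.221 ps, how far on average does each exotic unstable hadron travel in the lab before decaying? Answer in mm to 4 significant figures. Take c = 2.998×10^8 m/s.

d ≈ 1.331 mm

β = √(1 − 1/γ²) = √(1 − 1/1.703²) = 0.809443
Dilated lifetime: Δt = γτ₀ = 1.703 × 3.221 ps = 5.48536 ps
d = vΔt = 0.809443c × 5.48536 ps = 2.42671×10^8 m/s × 5.48536×10^-12 s = 1.331 mm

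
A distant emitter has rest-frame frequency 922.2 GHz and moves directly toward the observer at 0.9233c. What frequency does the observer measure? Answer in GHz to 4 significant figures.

Relativistic Doppler: f_obs = f_src √((1+β)/(1−β))
= 922.2 × √(1.92330/0.0767000) = 922.2 × 5.00756 = 4618 GHz

f_obs ≈ 4618 GHz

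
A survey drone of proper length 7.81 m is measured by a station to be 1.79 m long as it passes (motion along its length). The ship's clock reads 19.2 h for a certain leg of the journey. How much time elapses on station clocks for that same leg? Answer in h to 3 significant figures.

Δt ≈ 83.8 h

Length contraction ⇒ γ = L₀/L = 7.81/1.79 = 4.3631
Time dilation: Δt = γτ₀ = 4.3631 × 19.2 h = 83.8 h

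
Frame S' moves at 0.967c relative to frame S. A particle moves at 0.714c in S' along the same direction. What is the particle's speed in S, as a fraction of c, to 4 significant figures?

Relativistic velocity addition: u = (u' + v)/(1 + u'v/c²)
= (0.714 + 0.967)/(1 + 0.714×0.967) = 1.681/1.69044 = 0.9944

u ≈ 0.9944c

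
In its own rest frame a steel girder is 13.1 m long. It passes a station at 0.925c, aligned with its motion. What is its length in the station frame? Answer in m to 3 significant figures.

γ = 1/√(1 − 0.925²) = 2.6318
Length contraction: L = L₀/γ = 13.1/2.6318 = 4.98 m

L ≈ 4.98 m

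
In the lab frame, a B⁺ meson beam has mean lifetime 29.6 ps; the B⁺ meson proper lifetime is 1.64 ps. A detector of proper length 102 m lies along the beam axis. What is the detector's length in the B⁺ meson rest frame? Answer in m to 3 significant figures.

Time dilation ⇒ γ = Δt/τ₀ = 29.6/1.64 = 18.049
Length contraction: L = L₀/γ = 102/18.049 = 5.65 m

L ≈ 5.65 m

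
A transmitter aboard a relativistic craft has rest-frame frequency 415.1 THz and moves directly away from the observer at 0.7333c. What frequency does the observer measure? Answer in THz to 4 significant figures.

f_obs ≈ 162.8 THz

Relativistic Doppler: f_obs = f_src √((1−β)/(1+β))
= 415.1 × √(0.266700/1.73330) = 415.1 × 0.392261 = 162.8 THz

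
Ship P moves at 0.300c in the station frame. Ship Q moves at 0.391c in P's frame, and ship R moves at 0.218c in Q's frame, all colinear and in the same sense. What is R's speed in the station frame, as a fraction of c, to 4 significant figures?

u ≈ 0.7371c

Compose boost 2: (0.391 + 0.300)/(1 + 0.391×0.300) = 0.6910/1.11730 = 0.618455
Compose boost 3: (0.218 + 0.618455)/(1 + 0.218×0.618455) = 0.836455/1.13482 = 0.7371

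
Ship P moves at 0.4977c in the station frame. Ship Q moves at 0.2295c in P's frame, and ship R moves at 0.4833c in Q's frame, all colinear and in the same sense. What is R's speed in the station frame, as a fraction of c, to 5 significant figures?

u ≈ 0.86356c

Compose boost 2: (0.2295 + 0.4977)/(1 + 0.2295×0.4977) = 0.72720/1.114222 = 0.6526526
Compose boost 3: (0.4833 + 0.6526526)/(1 + 0.4833×0.6526526) = 1.135953/1.315427 = 0.86356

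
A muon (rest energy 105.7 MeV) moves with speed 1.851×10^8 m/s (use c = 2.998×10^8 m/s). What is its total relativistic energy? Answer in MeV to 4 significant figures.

E ≈ 134.4 MeV

β = v/c = 1.851×10^8 / 2.998×10^8 = 0.617412
γ = 1/√(1 − 0.617412²) = 1.27123
E = γm₀c² = 1.27123 × 105.7 MeV = 134.4 MeV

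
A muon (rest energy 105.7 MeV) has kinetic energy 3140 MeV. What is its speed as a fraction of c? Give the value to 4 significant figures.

β ≈ 0.9995

γ = 1 + K/(m₀c²) = 1 + 3140/105.7 = 30.7067
β = √(1 − 1/γ²) = 0.9995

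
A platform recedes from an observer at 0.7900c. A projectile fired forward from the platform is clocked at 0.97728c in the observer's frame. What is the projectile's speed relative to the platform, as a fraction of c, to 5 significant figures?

u' ≈ 0.82159c

Inverse velocity addition: u' = (u − v)/(1 − uv/c²)
= (0.97728 − 0.7900)/(1 − 0.97728×0.7900) = 0.18728/0.2279488 = 0.82159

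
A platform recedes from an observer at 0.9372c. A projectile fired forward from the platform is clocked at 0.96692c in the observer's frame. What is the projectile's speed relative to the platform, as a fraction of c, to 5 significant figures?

Inverse velocity addition: u' = (u − v)/(1 − uv/c²)
= (0.96692 − 0.9372)/(1 − 0.96692×0.9372) = 0.029720/0.09380258 = 0.31684

u' ≈ 0.31684c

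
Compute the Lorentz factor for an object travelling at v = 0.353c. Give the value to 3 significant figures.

γ = 1/√(1 − β²) = 1/√(1 − 0.353²) = 1/√(0.87539) = 1.07

γ ≈ 1.07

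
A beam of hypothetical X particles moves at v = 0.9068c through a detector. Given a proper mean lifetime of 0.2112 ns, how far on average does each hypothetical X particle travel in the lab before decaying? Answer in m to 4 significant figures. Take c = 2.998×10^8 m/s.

γ = 1/√(1 − 0.9068²) = 2.37214
Dilated lifetime: Δt = γτ₀ = 2.37214 × 0.2112 ns = 0.500995 ns
d = vΔt = 0.9068c × 0.500995 ns = 2.71859×10^8 m/s × 5.00995×10^-10 s = 0.1362 m

d ≈ 0.1362 m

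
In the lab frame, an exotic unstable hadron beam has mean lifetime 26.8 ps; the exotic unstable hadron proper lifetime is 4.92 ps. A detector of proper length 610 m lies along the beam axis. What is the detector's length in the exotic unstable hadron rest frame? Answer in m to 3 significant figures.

L ≈ 112 m

Time dilation ⇒ γ = Δt/τ₀ = 26.8/4.92 = 5.4472
Length contraction: L = L₀/γ = 610/5.4472 = 112 m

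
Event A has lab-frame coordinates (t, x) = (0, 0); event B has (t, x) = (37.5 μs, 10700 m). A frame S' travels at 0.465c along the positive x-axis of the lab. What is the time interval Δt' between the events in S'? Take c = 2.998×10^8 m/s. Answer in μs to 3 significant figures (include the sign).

Δt' ≈ 23.6 μs

γ = 1/√(1 − 0.465²) = 1.1295
Δt' = γ(Δt − vΔx/c²) = 1.1295 × (37.5 μs − 0.465×10700 m / (2.998×10^8 m/s))
= 1.1295 × (20.904 μs) = 23.6 μs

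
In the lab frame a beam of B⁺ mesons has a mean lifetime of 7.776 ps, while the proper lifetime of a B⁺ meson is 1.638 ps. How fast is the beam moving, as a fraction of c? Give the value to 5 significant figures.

γ = Δt/τ₀ = 7.776/1.638 = 4.747253
β = √(1 − 1/γ²) = √(1 − 1/4.747253²) = 0.97756

β ≈ 0.97756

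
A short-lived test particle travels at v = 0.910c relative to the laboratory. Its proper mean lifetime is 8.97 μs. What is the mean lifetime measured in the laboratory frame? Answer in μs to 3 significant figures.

γ = 1/√(1 − 0.910²) = 2.4119
Time dilation: Δt = γτ₀ = 2.4119 × 8.97 μs = 21.6 μs

Δt ≈ 21.6 μs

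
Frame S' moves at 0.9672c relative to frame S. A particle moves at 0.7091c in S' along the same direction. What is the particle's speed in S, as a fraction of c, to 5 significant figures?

u ≈ 0.99434c

Relativistic velocity addition: u = (u' + v)/(1 + u'v/c²)
= (0.7091 + 0.9672)/(1 + 0.7091×0.9672) = 1.6763/1.685842 = 0.99434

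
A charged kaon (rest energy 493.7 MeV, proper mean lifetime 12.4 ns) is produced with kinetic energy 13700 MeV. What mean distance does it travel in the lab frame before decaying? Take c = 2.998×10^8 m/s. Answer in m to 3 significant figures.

d ≈ 107 m

γ = 1 + K/(m₀c²) = 1 + 13700/493.7 = 28.750
β = √(1 − 1/γ²) = 0.99939
Dilated lifetime: γτ₀ = 28.750 × 12.4 ns = 356.50 ns
d = βc·γτ₀ = 0.99939 × (2.998×10^8 m/s) × 3.5650×10^-7 s = 107 m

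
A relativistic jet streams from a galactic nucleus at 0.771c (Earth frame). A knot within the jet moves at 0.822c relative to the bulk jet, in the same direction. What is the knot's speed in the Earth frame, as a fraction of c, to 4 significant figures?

Relativistic velocity addition: u = (u' + v)/(1 + u'v/c²)
= (0.822 + 0.771)/(1 + 0.822×0.771) = 1.593/1.63376 = 0.9751

u ≈ 0.9751c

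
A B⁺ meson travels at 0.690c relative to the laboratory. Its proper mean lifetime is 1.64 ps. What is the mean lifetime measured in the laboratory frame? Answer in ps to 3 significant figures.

Δt ≈ 2.27 ps

γ = 1/√(1 − 0.690²) = 1.3816
Time dilation: Δt = γτ₀ = 1.3816 × 1.64 ps = 2.27 ps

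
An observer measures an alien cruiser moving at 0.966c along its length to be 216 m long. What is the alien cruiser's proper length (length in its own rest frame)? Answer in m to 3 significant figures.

L₀ ≈ 835 m

γ = 1/√(1 − 0.966²) = 3.8678
L₀ = γL = 3.8678 × 216 = 835 m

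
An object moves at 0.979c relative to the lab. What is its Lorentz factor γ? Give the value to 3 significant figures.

γ = 1/√(1 − β²) = 1/√(1 − 0.979²) = 1/√(0.041559) = 4.91

γ ≈ 4.91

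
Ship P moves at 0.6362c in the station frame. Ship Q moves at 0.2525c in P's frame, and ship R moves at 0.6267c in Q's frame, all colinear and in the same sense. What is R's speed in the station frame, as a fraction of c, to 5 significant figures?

Compose boost 2: (0.2525 + 0.6362)/(1 + 0.2525×0.6362) = 0.88870/1.160640 = 0.7656979
Compose boost 3: (0.6267 + 0.7656979)/(1 + 0.6267×0.7656979) = 1.392398/1.479863 = 0.94090

u ≈ 0.94090c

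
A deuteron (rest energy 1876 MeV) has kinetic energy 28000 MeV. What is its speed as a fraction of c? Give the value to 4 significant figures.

β ≈ 0.9980

γ = 1 + K/(m₀c²) = 1 + 28000/1876 = 15.9254
β = √(1 − 1/γ²) = 0.9980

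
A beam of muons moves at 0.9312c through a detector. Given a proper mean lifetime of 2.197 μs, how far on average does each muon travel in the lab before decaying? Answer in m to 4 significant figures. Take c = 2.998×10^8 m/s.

d ≈ 1683 m

γ = 1/√(1 − 0.9312²) = 2.74342
Dilated lifetime: Δt = γτ₀ = 2.74342 × 2.197 μs = 6.02729 μs
d = vΔt = 0.9312c × 6.02729 μs = 2.79174×10^8 m/s × 6.02729×10^-6 s = 1683 m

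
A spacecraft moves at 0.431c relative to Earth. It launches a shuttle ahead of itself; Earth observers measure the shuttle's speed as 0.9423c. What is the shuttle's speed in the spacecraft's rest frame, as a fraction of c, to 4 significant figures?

u' ≈ 0.8610c

Inverse velocity addition: u' = (u − v)/(1 − uv/c²)
= (0.9423 − 0.431)/(1 − 0.9423×0.431) = 0.5113/0.593869 = 0.8610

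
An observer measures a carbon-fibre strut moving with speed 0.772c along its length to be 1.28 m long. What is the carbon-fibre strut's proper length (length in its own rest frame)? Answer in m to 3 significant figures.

L₀ ≈ 2.01 m

γ = 1/√(1 − 0.772²) = 1.5733
L₀ = γL = 1.5733 × 1.28 = 2.01 m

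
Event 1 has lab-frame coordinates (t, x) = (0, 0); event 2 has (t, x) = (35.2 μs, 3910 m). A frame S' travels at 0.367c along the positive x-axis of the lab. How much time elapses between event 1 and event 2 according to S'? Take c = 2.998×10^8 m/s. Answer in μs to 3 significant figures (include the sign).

γ = 1/√(1 − 0.367²) = 1.0750
Δt' = γ(Δt − vΔx/c²) = 1.0750 × (35.2 μs − 0.367×3910 m / (2.998×10^8 m/s))
= 1.0750 × (30.414 μs) = 32.7 μs

Δt' ≈ 32.7 μs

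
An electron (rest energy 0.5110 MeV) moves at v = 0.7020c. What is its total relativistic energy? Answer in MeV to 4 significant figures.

γ = 1/√(1 − 0.7020²) = 1.40415
E = γm₀c² = 1.40415 × 0.5110 MeV = 0.7175 MeV

E ≈ 0.7175 MeV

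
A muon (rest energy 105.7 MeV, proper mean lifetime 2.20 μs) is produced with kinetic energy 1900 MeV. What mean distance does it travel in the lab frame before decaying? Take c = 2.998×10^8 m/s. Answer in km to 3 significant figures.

γ = 1 + K/(m₀c²) = 1 + 1900/105.7 = 18.975
β = √(1 − 1/γ²) = 0.99861
Dilated lifetime: γτ₀ = 18.975 × 2.20 μs = 41.746 μs
d = βc·γτ₀ = 0.99861 × (2.998×10^8 m/s) × 4.1746×10^-5 s = 12.5 km

d ≈ 12.5 km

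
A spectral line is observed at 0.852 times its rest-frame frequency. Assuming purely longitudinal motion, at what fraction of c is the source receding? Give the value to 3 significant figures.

f_obs/f_src = √((1−β)/(1+β)) = 0.852  ⇒  (1−β)/(1+β) = 0.72590
β = |1 − D²|/(1 + D²) = |1 − 0.72590|/(1 + 0.72590) = 0.159

β ≈ 0.159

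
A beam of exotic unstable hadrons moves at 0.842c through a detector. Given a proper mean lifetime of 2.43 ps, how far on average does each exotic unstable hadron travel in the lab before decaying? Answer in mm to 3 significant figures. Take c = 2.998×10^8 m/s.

γ = 1/√(1 − 0.842²) = 1.8536
Dilated lifetime: Δt = γτ₀ = 1.8536 × 2.43 ps = 4.5044 ps
d = vΔt = 0.842c × 4.5044 ps = 2.5243×10^8 m/s × 4.5044×10^-12 s = 1.14 mm

d ≈ 1.14 mm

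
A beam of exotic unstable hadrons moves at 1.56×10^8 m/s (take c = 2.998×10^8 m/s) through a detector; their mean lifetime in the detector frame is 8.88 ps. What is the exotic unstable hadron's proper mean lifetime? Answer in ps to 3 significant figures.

β = v/c = 1.56×10^8 / 2.998×10^8 = 0.52035
γ = 1/√(1 − 0.52035²) = 1.1710
Proper time: τ₀ = Δt/γ = 8.88/1.1710 = 7.58 ps

τ₀ ≈ 7.58 ps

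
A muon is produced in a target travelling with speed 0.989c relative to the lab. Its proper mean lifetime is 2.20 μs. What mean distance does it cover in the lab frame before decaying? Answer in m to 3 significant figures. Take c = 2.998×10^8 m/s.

d ≈ 4410 m

γ = 1/√(1 − 0.989²) = 6.7606
Dilated lifetime: Δt = γτ₀ = 6.7606 × 2.20 μs = 14.873 μs
d = vΔt = 0.989c × 14.873 μs = 2.9650×10^8 m/s × 1.4873×10^-5 s = 4410 m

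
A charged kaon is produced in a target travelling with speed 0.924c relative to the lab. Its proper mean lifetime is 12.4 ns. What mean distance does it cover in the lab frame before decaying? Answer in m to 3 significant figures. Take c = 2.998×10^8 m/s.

γ = 1/√(1 − 0.924²) = 2.6151
Dilated lifetime: Δt = γτ₀ = 2.6151 × 12.4 ns = 32.427 ns
d = vΔt = 0.924c × 32.427 ns = 2.7702×10^8 m/s × 3.2427×10^-8 s = 8.98 m

d ≈ 8.98 m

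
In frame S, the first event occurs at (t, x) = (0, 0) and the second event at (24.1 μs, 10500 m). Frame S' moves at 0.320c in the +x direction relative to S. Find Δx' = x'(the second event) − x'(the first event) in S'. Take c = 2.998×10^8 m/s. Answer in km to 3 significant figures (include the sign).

Δx' ≈ 8.64 km

γ = 1/√(1 − 0.320²) = 1.0555
Δx' = γ(Δx − vΔt) = 1.0555 × (10500 m − 0.320×(2.998×10^8 m/s)×24.1×10^-6 s)
= 1.0555 × (8187.9 m) = 8.64 km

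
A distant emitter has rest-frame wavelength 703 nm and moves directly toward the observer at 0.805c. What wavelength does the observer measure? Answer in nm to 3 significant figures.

Relativistic Doppler: λ_obs = λ_src √((1−β)/(1+β))
= 703 × √(0.19500/1.8050) = 703 × 0.32868 = 231 nm

λ_obs ≈ 231 nm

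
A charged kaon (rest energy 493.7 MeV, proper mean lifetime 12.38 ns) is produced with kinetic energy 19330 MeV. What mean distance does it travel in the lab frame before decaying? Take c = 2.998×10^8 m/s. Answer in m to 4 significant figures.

γ = 1 + K/(m₀c²) = 1 + 19330/493.7 = 40.1533
β = √(1 − 1/γ²) = 0.999690
Dilated lifetime: γτ₀ = 40.1533 × 12.38 ns = 497.098 ns
d = βc·γτ₀ = 0.999690 × (2.998×10^8 m/s) × 4.97098×10^-7 s = 149.0 m

d ≈ 149.0 m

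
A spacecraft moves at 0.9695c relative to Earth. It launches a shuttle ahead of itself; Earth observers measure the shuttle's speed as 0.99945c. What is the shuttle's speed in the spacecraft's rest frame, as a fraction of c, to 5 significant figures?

Inverse velocity addition: u' = (u − v)/(1 − uv/c²)
= (0.99945 − 0.9695)/(1 − 0.99945×0.9695) = 0.029950/0.03103323 = 0.96509

u' ≈ 0.96509c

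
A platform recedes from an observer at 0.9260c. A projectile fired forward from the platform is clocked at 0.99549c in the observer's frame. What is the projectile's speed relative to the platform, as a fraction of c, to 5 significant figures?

u' ≈ 0.88889c

Inverse velocity addition: u' = (u − v)/(1 − uv/c²)
= (0.99549 − 0.9260)/(1 − 0.99549×0.9260) = 0.069490/0.07817626 = 0.88889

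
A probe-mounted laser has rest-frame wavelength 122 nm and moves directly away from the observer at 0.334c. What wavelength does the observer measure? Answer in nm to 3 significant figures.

Relativistic Doppler: λ_obs = λ_src √((1+β)/(1−β))
= 122 × √(1.3340/0.66600) = 122 × 1.4153 = 173 nm

λ_obs ≈ 173 nm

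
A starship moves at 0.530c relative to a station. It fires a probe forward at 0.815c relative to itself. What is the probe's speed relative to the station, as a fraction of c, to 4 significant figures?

Relativistic velocity addition: u = (u' + v)/(1 + u'v/c²)
= (0.815 + 0.530)/(1 + 0.815×0.530) = 1.345/1.43195 = 0.9393

u ≈ 0.9393c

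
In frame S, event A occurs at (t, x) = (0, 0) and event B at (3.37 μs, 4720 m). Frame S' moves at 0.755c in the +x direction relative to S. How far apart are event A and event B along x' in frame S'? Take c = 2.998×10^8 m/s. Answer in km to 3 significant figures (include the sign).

γ = 1/√(1 − 0.755²) = 1.5250
Δx' = γ(Δx − vΔt) = 1.5250 × (4720 m − 0.755×(2.998×10^8 m/s)×3.37×10^-6 s)
= 1.5250 × (3957.2 m) = 6.03 km

Δx' ≈ 6.03 km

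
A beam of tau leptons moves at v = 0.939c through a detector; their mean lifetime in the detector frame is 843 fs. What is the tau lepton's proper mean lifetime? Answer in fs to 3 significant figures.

τ₀ ≈ 290 fs

γ = 1/√(1 − 0.939²) = 2.9077
Proper time: τ₀ = Δt/γ = 843/2.9077 = 290 fs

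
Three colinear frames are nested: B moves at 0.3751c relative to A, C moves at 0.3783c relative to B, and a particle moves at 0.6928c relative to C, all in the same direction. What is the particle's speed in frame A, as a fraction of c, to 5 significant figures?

u ≈ 0.92827c

Compose boost 2: (0.3783 + 0.3751)/(1 + 0.3783×0.3751) = 0.75340/1.141900 = 0.6597774
Compose boost 3: (0.6928 + 0.6597774)/(1 + 0.6928×0.6597774) = 1.352577/1.457094 = 0.92827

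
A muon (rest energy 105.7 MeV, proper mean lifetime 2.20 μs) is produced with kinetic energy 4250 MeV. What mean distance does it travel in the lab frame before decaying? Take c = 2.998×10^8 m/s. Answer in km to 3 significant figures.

d ≈ 27.2 km

γ = 1 + K/(m₀c²) = 1 + 4250/105.7 = 41.208
β = √(1 − 1/γ²) = 0.99971
Dilated lifetime: γτ₀ = 41.208 × 2.20 μs = 90.658 μs
d = βc·γτ₀ = 0.99971 × (2.998×10^8 m/s) × 9.0658×10^-5 s = 27.2 km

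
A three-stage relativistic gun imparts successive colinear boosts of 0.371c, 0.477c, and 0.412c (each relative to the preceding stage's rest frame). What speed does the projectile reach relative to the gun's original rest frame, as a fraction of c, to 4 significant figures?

Compose boost 2: (0.477 + 0.371)/(1 + 0.477×0.371) = 0.8480/1.17697 = 0.720496
Compose boost 3: (0.412 + 0.720496)/(1 + 0.412×0.720496) = 1.13250/1.29684 = 0.8733

u ≈ 0.8733c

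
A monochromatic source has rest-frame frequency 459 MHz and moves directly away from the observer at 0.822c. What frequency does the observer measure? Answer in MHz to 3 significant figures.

Relativistic Doppler: f_obs = f_src √((1−β)/(1+β))
= 459 × √(0.17800/1.8220) = 459 × 0.31256 = 143 MHz

f_obs ≈ 143 MHz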